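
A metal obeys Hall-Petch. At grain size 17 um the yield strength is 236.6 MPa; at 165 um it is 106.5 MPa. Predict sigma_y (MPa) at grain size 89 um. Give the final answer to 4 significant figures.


sigma_y = sigma0 + k / sqrt(d)
1/sqrt(d1) = 1/sqrt(1.7e-05) = 242.536;  1/sqrt(d2) = 77.8499
k = (sigma1 - sigma2) / (1/sqrt(d1) - 1/sqrt(d2)) = (236.6 - 106.5) / (242.536 - 77.8499) = 0.78999 MPa*m^0.5
sigma0 = sigma1 - k/sqrt(d1) = 236.6 - 0.78999*242.536 = 44.9994 MPa
sigma_y(d3) = 44.9994 + 0.78999 / sqrt(8.9e-05) = 128.7 MPa


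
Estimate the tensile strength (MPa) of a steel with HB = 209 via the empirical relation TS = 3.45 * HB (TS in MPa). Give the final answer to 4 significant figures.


TS (MPa) = 3.45 * HB
TS = 3.45 * 209
TS = 721.1 MPa


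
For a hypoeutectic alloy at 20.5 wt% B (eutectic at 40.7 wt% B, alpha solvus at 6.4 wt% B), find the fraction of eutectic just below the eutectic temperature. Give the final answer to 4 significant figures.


f_primary = (C_e - C0) / (C_e - C_alpha_max)
f_primary = (40.7 - 20.5) / (40.7 - 6.4)
f_primary = 0.588921
f_eutectic = 1 - 0.588921 = 0.4111


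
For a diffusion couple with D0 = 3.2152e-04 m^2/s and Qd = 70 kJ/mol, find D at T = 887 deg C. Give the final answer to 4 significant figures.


D = D0 * exp(-Qd / (R*T))
T = 1160.15 K
D = 3.2152e-04 * exp(-70e3 / (8.314 * 1160.15))
D = 2.267e-07 m^2/s


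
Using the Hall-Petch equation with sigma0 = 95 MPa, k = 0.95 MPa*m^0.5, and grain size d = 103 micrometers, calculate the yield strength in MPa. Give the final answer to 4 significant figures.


sigma_y = sigma0 + k / sqrt(d)
d = 103 um = 1.03e-04 m
sigma_y = 95 + 0.95 / sqrt(1.03e-04)
sigma_y = 188.6 MPa


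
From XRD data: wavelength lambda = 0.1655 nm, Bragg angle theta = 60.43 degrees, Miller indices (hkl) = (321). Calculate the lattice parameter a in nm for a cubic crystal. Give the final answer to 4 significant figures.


d = lambda / (2*sin(theta))
d = 0.1655 / (2*sin(60.43 deg))
d = 0.0951419 nm
a = d * sqrt(h^2+k^2+l^2) = 0.0951419 * sqrt(14)
a = 0.356 nm


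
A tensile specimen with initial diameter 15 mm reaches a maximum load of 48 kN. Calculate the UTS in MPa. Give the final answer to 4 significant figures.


A0 = pi*(d/2)^2 = pi*(15/2)^2 = 176.715 mm^2
UTS = F_max / A0 = 48*1000 / 176.715
UTS = 271.6 MPa


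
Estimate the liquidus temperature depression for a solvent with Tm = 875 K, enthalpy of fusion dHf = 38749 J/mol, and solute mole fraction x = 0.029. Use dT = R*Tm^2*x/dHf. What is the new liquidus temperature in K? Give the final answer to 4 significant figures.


dT = R*Tm^2*x / dHf
dT = 8.314 * 875^2 * 0.029 / 38749
dT = 4.76391 K
T_new = 875 - 4.76391 = 870.2 K


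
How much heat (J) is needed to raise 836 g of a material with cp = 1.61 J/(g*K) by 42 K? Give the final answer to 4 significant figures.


Q = m * cp * dT
Q = 836 * 1.61 * 42
Q = 56530 J


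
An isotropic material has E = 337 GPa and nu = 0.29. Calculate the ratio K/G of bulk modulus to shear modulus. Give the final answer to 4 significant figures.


G = E / (2*(1+nu))
G = 337 / (2*(1+0.29)) = 130.62 GPa
K = E / (3*(1-2*nu))
K = 337 / (3*(1-2*0.29)) = 267.46 GPa
K/G = 267.46 / 130.62 = 2.048


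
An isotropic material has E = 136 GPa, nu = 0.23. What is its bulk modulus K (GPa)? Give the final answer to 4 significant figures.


K = E / (3*(1-2*nu))
K = 136 / (3*(1-2*0.23))
K = 83.95 GPa


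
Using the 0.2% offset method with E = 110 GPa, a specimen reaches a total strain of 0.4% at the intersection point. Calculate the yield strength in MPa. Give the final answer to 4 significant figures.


Offset strain = 0.002
Elastic strain at yield = total_strain - offset = 4e-03 - 0.002 = 2e-03
sigma_y = E * elastic_strain = 110000 * 2e-03
sigma_y = 220 MPa


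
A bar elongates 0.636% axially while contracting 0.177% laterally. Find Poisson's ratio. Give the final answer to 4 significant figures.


nu = -epsilon_lat / epsilon_axial
Lateral strain is contraction (negative), so using magnitudes:
nu = 0.177 / 0.636
nu = 0.2783


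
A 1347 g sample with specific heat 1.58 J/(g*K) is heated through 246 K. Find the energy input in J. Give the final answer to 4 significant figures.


Q = m * cp * dT
Q = 1347 * 1.58 * 246
Q = 523600 J


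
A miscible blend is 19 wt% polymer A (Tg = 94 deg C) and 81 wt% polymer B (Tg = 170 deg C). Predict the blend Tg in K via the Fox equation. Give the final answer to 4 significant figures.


1/Tg = w1/Tg1 + w2/Tg2 (in Kelvin)
Tg1 = 367.15 K, Tg2 = 443.15 K
1/Tg = 0.19/367.15 + 0.81/443.15
Tg = 426.4 K


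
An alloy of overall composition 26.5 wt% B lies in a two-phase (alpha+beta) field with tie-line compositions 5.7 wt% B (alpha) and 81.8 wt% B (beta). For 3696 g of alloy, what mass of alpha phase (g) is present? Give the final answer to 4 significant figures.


f_alpha = (C_beta - C0) / (C_beta - C_alpha)
f_alpha = (81.8 - 26.5) / (81.8 - 5.7) = 0.726675
m_alpha = f_alpha * m_total = 0.726675 * 3696 = 2686 g


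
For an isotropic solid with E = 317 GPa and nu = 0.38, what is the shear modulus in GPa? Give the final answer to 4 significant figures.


G = E / (2*(1+nu))
G = 317 / (2*(1+0.38))
G = 114.9 GPa


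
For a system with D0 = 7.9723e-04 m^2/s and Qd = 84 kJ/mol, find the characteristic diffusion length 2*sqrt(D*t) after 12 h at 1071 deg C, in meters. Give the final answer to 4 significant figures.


Step 1: D = D0 * exp(-Qd/(R*T))
T = 1344.15 K
D = 7.9723e-04 * exp(-84e3 / (8.314 * 1344.15)) = 4.33676e-07 m^2/s
Step 2: L = 2*sqrt(D*t)
t = 12 h = 43200 s
L = 2*sqrt(4.33676e-07 * 43200) = 0.2738 m


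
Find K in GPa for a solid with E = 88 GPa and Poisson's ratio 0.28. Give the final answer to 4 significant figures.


K = E / (3*(1-2*nu))
K = 88 / (3*(1-2*0.28))
K = 66.67 GPa


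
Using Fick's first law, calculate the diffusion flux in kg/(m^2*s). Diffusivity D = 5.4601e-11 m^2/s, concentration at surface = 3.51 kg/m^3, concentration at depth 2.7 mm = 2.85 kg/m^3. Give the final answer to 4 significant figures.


J = -D * (dC/dx) = D * (C1 - C2) / dx
J = 5.4601e-11 * (3.51 - 2.85) / 2.7e-03
J = 1.335e-08 kg/(m^2*s)


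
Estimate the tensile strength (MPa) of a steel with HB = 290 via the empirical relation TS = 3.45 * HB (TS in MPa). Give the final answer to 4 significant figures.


TS (MPa) = 3.45 * HB
TS = 3.45 * 290
TS = 1001 MPa


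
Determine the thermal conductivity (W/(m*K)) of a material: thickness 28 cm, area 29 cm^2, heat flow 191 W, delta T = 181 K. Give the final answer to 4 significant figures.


k = Q*L / (A*dT)
L = 0.28 m, A = 2.9e-03 m^2
k = 191 * 0.28 / (2.9e-03 * 181)
k = 101.9 W/(m*K)


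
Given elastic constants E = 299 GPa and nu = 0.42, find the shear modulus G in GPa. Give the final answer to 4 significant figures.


G = E / (2*(1+nu))
G = 299 / (2*(1+0.42))
G = 105.3 GPa


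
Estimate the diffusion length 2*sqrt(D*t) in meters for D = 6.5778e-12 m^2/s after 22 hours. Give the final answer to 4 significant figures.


t = 22 hr = 79200 s
Diffusion length = 2*sqrt(D*t)
= 2*sqrt(6.5778e-12 * 79200)
= 1.444e-03 m


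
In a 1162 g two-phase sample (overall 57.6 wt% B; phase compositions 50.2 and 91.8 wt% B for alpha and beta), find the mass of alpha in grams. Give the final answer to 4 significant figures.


f_alpha = (C_beta - C0) / (C_beta - C_alpha)
f_alpha = (91.8 - 57.6) / (91.8 - 50.2) = 0.822115
m_alpha = f_alpha * m_total = 0.822115 * 1162 = 955.3 g


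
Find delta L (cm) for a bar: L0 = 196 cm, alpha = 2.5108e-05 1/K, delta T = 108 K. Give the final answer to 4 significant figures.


dL = L0 * alpha * dT
dL = 196 * 2.5108e-05 * 108
dL = 0.5315 cm


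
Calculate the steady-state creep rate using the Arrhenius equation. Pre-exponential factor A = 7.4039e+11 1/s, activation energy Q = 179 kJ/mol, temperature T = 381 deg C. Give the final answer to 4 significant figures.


rate = A * exp(-Q / (R*T))
T = 381 + 273.15 = 654.15 K
rate = 7.4039e+11 * exp(-179e3 / (8.314 * 654.15))
rate = 3.763e-03 1/s


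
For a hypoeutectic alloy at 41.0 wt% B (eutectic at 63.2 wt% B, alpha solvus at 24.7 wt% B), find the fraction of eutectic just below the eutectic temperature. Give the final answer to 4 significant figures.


f_primary = (C_e - C0) / (C_e - C_alpha_max)
f_primary = (63.2 - 41.0) / (63.2 - 24.7)
f_primary = 0.576623
f_eutectic = 1 - 0.576623 = 0.4234


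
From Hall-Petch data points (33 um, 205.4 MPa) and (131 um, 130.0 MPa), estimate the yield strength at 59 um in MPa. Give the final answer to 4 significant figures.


sigma_y = sigma0 + k / sqrt(d)
1/sqrt(d1) = 1/sqrt(3.3e-05) = 174.078;  1/sqrt(d2) = 87.3704
k = (sigma1 - sigma2) / (1/sqrt(d1) - 1/sqrt(d2)) = (205.4 - 130.0) / (174.078 - 87.3704) = 0.869593 MPa*m^0.5
sigma0 = sigma1 - k/sqrt(d1) = 205.4 - 0.869593*174.078 = 54.0233 MPa
sigma_y(d3) = 54.0233 + 0.869593 / sqrt(5.9e-05) = 167.2 MPa


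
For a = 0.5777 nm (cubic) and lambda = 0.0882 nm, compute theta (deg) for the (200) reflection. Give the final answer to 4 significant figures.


d = a / sqrt(h^2+k^2+l^2)
d = 0.5777 / sqrt(4) = 0.28885 nm
lambda = 2*d*sin(theta)  =>  sin(theta) = lambda / (2*d)
sin(theta) = 0.0882 / (2 * 0.28885) = 0.152674
theta = 8.782 deg


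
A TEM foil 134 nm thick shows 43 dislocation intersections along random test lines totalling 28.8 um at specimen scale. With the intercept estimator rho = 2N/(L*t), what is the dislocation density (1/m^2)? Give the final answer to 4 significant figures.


rho = 2N / (L * t)
L = 28.8 um = 2.88e-05 m, t = 134 nm = 1.34e-07 m
rho = 2 * 43 / (2.88e-05 * 1.34e-07)
rho = 2.228e+13 1/m^2


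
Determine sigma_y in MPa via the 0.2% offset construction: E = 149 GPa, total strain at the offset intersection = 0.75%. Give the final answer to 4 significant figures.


Offset strain = 0.002
Elastic strain at yield = total_strain - offset = 7.5e-03 - 0.002 = 5.5e-03
sigma_y = E * elastic_strain = 149000 * 5.5e-03
sigma_y = 819.5 MPa


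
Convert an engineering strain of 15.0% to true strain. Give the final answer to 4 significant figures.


epsilon_true = ln(1 + epsilon_eng)
epsilon_true = ln(1 + 0.15)
epsilon_true = 0.1398


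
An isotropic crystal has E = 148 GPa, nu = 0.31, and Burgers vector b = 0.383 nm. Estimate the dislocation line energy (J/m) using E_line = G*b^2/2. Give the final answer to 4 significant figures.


Step 1: G = E / (2*(1+nu))
G = 148 / (2*(1+0.31)) = 56.4885 GPa = 5.64885e+10 Pa
Step 2: E_line = G*b^2/2
b = 0.383 nm = 3.83e-10 m
E_line = 0.5 * 5.64885e+10 * (3.83e-10)^2 = 4.143e-09 J/m


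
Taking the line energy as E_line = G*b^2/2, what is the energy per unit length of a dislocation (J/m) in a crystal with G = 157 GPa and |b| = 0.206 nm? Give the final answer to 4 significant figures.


E = G*b^2/2
b = 0.206 nm = 2.06e-10 m
G = 157 GPa = 1.57e+11 Pa
E = 0.5 * 1.57e+11 * (2.06e-10)^2
E = 3.331e-09 J/m


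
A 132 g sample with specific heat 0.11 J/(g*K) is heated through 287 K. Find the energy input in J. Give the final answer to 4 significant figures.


Q = m * cp * dT
Q = 132 * 0.11 * 287
Q = 4167 J


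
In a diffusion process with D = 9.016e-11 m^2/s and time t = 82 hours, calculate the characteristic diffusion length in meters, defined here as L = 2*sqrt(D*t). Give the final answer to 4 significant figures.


t = 82 hr = 295200 s
Diffusion length = 2*sqrt(D*t)
= 2*sqrt(9.016e-11 * 295200)
= 0.01032 m


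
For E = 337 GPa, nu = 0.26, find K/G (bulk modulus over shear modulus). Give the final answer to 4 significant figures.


G = E / (2*(1+nu))
G = 337 / (2*(1+0.26)) = 133.73 GPa
K = E / (3*(1-2*nu))
K = 337 / (3*(1-2*0.26)) = 234.028 GPa
K/G = 234.028 / 133.73 = 1.75


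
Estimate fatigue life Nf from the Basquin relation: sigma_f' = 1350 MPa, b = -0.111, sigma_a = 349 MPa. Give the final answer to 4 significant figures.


sigma_a = sigma_f' * (2*Nf)^b
2*Nf = (sigma_a / sigma_f')^(1/b)
2*Nf = (349 / 1350)^(1/-0.111)
2*Nf = 196276
Nf = 98140 cycles


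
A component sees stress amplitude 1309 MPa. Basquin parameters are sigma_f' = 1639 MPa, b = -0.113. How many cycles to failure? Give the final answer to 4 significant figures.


sigma_a = sigma_f' * (2*Nf)^b
2*Nf = (sigma_a / sigma_f')^(1/b)
2*Nf = (1309 / 1639)^(1/-0.113)
2*Nf = 7.31248
Nf = 3.656 cycles


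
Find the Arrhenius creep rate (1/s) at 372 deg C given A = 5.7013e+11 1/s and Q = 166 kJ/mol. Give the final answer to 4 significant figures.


rate = A * exp(-Q / (R*T))
T = 372 + 273.15 = 645.15 K
rate = 5.7013e+11 * exp(-166e3 / (8.314 * 645.15))
rate = 0.02067 1/s


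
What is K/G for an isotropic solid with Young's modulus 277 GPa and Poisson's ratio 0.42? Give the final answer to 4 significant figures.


G = E / (2*(1+nu))
G = 277 / (2*(1+0.42)) = 97.5352 GPa
K = E / (3*(1-2*nu))
K = 277 / (3*(1-2*0.42)) = 577.083 GPa
K/G = 577.083 / 97.5352 = 5.917


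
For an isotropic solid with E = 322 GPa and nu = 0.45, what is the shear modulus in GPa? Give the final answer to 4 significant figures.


G = E / (2*(1+nu))
G = 322 / (2*(1+0.45))
G = 111 GPa


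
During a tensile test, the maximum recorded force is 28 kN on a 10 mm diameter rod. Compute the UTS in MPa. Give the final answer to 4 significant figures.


A0 = pi*(d/2)^2 = pi*(10/2)^2 = 78.5398 mm^2
UTS = F_max / A0 = 28*1000 / 78.5398
UTS = 356.5 MPa


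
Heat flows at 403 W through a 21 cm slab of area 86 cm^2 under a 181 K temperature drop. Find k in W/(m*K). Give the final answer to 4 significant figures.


k = Q*L / (A*dT)
L = 0.21 m, A = 8.6e-03 m^2
k = 403 * 0.21 / (8.6e-03 * 181)
k = 54.37 W/(m*K)


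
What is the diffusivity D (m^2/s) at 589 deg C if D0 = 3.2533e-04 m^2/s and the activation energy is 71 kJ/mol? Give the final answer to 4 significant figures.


D = D0 * exp(-Qd / (R*T))
T = 862.15 K
D = 3.2533e-04 * exp(-71e3 / (8.314 * 862.15))
D = 1.624e-08 m^2/s


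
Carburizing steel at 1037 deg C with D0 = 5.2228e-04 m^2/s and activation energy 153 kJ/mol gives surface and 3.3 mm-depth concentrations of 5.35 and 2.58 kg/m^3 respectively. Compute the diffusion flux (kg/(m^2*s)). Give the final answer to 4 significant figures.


Step 1: D = D0 * exp(-Qd/(R*T))
T = 1037 + 273.15 = 1310.15 K
D = 5.2228e-04 * exp(-153e3 / (8.314 * 1310.15)) = 4.14662e-10 m^2/s
Step 2: J = D * (C1 - C2) / dx
J = 4.14662e-10 * (5.35 - 2.58) / 3.3e-03
J = 3.481e-07 kg/(m^2*s)


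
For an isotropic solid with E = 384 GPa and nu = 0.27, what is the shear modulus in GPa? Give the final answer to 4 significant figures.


G = E / (2*(1+nu))
G = 384 / (2*(1+0.27))
G = 151.2 GPa


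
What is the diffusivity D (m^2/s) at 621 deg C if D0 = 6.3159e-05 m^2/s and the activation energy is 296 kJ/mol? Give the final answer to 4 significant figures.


D = D0 * exp(-Qd / (R*T))
T = 894.15 K
D = 6.3159e-05 * exp(-296e3 / (8.314 * 894.15))
D = 3.221e-22 m^2/s


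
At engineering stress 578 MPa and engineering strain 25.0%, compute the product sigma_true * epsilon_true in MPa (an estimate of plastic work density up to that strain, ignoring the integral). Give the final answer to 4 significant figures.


sigma_true = sigma_eng * (1 + epsilon_eng)
sigma_true = 578 * (1 + 0.25) = 722.5 MPa
epsilon_true = ln(1 + epsilon_eng)
epsilon_true = ln(1 + 0.25) = 0.223144
sigma_true * epsilon_true = 722.5 * 0.223144 = 161.2 MPa


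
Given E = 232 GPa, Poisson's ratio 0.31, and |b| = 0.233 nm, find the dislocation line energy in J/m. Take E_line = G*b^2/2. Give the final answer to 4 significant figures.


Step 1: G = E / (2*(1+nu))
G = 232 / (2*(1+0.31)) = 88.5496 GPa = 8.85496e+10 Pa
Step 2: E_line = G*b^2/2
b = 0.233 nm = 2.33e-10 m
E_line = 0.5 * 8.85496e+10 * (2.33e-10)^2 = 2.404e-09 J/m


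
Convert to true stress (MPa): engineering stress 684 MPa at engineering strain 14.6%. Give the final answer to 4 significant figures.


sigma_true = sigma_eng * (1 + epsilon_eng)
sigma_true = 684 * (1 + 0.146)
sigma_true = 783.9 MPa


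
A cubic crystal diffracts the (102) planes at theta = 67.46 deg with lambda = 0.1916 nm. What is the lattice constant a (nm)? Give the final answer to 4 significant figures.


d = lambda / (2*sin(theta))
d = 0.1916 / (2*sin(67.46 deg))
d = 0.103723 nm
a = d * sqrt(h^2+k^2+l^2) = 0.103723 * sqrt(5)
a = 0.2319 nm


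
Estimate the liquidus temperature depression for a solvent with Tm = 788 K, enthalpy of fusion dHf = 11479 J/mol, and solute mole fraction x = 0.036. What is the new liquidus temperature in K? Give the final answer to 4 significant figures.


dT = R*Tm^2*x / dHf
dT = 8.314 * 788^2 * 0.036 / 11479
dT = 16.1905 K
T_new = 788 - 16.1905 = 771.8 K


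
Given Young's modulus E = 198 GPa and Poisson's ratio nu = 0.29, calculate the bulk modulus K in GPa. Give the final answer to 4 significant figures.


K = E / (3*(1-2*nu))
K = 198 / (3*(1-2*0.29))
K = 157.1 GPa


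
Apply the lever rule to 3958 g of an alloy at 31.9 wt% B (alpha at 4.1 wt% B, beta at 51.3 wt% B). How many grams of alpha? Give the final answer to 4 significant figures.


f_alpha = (C_beta - C0) / (C_beta - C_alpha)
f_alpha = (51.3 - 31.9) / (51.3 - 4.1) = 0.411017
m_alpha = f_alpha * m_total = 0.411017 * 3958 = 1627 g


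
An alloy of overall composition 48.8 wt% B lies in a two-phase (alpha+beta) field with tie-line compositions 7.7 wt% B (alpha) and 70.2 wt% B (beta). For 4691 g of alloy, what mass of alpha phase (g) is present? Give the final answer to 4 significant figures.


f_alpha = (C_beta - C0) / (C_beta - C_alpha)
f_alpha = (70.2 - 48.8) / (70.2 - 7.7) = 0.3424
m_alpha = f_alpha * m_total = 0.3424 * 4691 = 1606 g


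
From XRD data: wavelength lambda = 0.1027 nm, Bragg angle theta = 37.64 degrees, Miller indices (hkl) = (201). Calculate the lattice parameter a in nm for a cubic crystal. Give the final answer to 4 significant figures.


d = lambda / (2*sin(theta))
d = 0.1027 / (2*sin(37.64 deg))
d = 0.0840841 nm
a = d * sqrt(h^2+k^2+l^2) = 0.0840841 * sqrt(5)
a = 0.188 nm


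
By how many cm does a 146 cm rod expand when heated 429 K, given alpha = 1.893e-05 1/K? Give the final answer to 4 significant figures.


dL = L0 * alpha * dT
dL = 146 * 1.893e-05 * 429
dL = 1.186 cm


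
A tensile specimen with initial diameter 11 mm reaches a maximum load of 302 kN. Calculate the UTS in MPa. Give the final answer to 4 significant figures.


A0 = pi*(d/2)^2 = pi*(11/2)^2 = 95.0332 mm^2
UTS = F_max / A0 = 302*1000 / 95.0332
UTS = 3178 MPa


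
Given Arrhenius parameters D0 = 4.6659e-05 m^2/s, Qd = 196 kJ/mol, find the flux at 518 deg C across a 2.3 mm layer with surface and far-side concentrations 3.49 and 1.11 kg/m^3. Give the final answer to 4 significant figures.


Step 1: D = D0 * exp(-Qd/(R*T))
T = 518 + 273.15 = 791.15 K
D = 4.6659e-05 * exp(-196e3 / (8.314 * 791.15)) = 5.34349e-18 m^2/s
Step 2: J = D * (C1 - C2) / dx
J = 5.34349e-18 * (3.49 - 1.11) / 2.3e-03
J = 5.529e-15 kg/(m^2*s)


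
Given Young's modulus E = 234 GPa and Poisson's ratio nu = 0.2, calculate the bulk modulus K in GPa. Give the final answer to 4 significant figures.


K = E / (3*(1-2*nu))
K = 234 / (3*(1-2*0.2))
K = 130 GPa


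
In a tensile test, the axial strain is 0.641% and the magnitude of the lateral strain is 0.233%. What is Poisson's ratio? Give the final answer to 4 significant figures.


nu = -epsilon_lat / epsilon_axial
Lateral strain is contraction (negative), so using magnitudes:
nu = 0.233 / 0.641
nu = 0.3635


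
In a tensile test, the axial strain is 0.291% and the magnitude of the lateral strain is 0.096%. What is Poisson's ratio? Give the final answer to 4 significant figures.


nu = -epsilon_lat / epsilon_axial
Lateral strain is contraction (negative), so using magnitudes:
nu = 0.096 / 0.291
nu = 0.3299


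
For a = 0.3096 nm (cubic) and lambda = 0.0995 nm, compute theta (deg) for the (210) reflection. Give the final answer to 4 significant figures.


d = a / sqrt(h^2+k^2+l^2)
d = 0.3096 / sqrt(5) = 0.138457 nm
lambda = 2*d*sin(theta)  =>  sin(theta) = lambda / (2*d)
sin(theta) = 0.0995 / (2 * 0.138457) = 0.359316
theta = 21.06 deg


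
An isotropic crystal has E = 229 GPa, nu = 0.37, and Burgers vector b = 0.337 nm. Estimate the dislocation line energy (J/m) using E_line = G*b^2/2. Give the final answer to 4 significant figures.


Step 1: G = E / (2*(1+nu))
G = 229 / (2*(1+0.37)) = 83.5766 GPa = 8.35766e+10 Pa
Step 2: E_line = G*b^2/2
b = 0.337 nm = 3.37e-10 m
E_line = 0.5 * 8.35766e+10 * (3.37e-10)^2 = 4.746e-09 J/m


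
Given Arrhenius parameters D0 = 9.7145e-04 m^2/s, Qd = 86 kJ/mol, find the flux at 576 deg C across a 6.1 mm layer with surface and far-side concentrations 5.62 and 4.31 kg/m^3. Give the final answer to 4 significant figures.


Step 1: D = D0 * exp(-Qd/(R*T))
T = 576 + 273.15 = 849.15 K
D = 9.7145e-04 * exp(-86e3 / (8.314 * 849.15)) = 4.97763e-09 m^2/s
Step 2: J = D * (C1 - C2) / dx
J = 4.97763e-09 * (5.62 - 4.31) / 6.1e-03
J = 1.069e-06 kg/(m^2*s)


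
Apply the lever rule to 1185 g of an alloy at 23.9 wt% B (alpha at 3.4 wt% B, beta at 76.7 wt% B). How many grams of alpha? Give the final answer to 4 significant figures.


f_alpha = (C_beta - C0) / (C_beta - C_alpha)
f_alpha = (76.7 - 23.9) / (76.7 - 3.4) = 0.720327
m_alpha = f_alpha * m_total = 0.720327 * 1185 = 853.6 g


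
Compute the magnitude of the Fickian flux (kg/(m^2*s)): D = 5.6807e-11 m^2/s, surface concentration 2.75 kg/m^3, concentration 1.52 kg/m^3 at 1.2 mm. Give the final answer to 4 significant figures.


J = -D * (dC/dx) = D * (C1 - C2) / dx
J = 5.6807e-11 * (2.75 - 1.52) / 1.2e-03
J = 5.823e-08 kg/(m^2*s)


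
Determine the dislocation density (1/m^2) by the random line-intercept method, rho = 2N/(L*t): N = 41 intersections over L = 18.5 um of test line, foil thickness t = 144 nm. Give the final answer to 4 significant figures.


rho = 2N / (L * t)
L = 18.5 um = 1.85e-05 m, t = 144 nm = 1.44e-07 m
rho = 2 * 41 / (1.85e-05 * 1.44e-07)
rho = 3.078e+13 1/m^2


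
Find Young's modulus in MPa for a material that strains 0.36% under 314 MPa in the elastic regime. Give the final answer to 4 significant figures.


E = sigma / epsilon
epsilon = 0.36% = 3.6e-03
E = 314 / 3.6e-03
E = 87220 MPa


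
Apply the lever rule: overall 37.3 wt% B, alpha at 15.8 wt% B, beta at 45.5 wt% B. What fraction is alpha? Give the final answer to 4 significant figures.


f_alpha = (C_beta - C0) / (C_beta - C_alpha)
f_alpha = (45.5 - 37.3) / (45.5 - 15.8)
f_alpha = 0.2761


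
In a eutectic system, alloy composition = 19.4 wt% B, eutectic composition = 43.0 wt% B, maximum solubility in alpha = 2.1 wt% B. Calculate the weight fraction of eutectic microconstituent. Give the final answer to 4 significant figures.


f_primary = (C_e - C0) / (C_e - C_alpha_max)
f_primary = (43.0 - 19.4) / (43.0 - 2.1)
f_primary = 0.577017
f_eutectic = 1 - 0.577017 = 0.423


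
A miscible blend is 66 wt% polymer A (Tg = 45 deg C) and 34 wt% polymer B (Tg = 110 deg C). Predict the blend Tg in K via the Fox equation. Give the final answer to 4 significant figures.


1/Tg = w1/Tg1 + w2/Tg2 (in Kelvin)
Tg1 = 318.15 K, Tg2 = 383.15 K
1/Tg = 0.66/318.15 + 0.34/383.15
Tg = 337.6 K


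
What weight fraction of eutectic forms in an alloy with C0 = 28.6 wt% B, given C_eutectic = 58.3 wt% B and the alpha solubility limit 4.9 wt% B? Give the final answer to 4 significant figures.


f_primary = (C_e - C0) / (C_e - C_alpha_max)
f_primary = (58.3 - 28.6) / (58.3 - 4.9)
f_primary = 0.55618
f_eutectic = 1 - 0.55618 = 0.4438


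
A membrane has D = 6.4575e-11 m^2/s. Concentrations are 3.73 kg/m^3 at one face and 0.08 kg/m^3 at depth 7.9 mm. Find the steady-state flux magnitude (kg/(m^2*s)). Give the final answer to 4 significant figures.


J = -D * (dC/dx) = D * (C1 - C2) / dx
J = 6.4575e-11 * (3.73 - 0.08) / 7.9e-03
J = 2.984e-08 kg/(m^2*s)


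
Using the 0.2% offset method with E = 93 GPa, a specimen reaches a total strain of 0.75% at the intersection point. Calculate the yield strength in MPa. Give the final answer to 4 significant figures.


Offset strain = 0.002
Elastic strain at yield = total_strain - offset = 7.5e-03 - 0.002 = 5.5e-03
sigma_y = E * elastic_strain = 93000 * 5.5e-03
sigma_y = 511.5 MPa


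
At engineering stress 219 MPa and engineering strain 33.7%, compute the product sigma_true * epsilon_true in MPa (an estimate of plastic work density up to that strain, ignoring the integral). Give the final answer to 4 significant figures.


sigma_true = sigma_eng * (1 + epsilon_eng)
sigma_true = 219 * (1 + 0.337) = 292.803 MPa
epsilon_true = ln(1 + epsilon_eng)
epsilon_true = ln(1 + 0.337) = 0.290428
sigma_true * epsilon_true = 292.803 * 0.290428 = 85.04 MPa


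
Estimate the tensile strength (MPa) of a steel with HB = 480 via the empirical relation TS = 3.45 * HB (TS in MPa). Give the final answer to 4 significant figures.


TS (MPa) = 3.45 * HB
TS = 3.45 * 480
TS = 1656 MPa


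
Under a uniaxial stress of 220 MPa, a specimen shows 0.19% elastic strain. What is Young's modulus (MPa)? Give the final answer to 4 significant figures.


E = sigma / epsilon
epsilon = 0.19% = 1.9e-03
E = 220 / 1.9e-03
E = 115800 MPa


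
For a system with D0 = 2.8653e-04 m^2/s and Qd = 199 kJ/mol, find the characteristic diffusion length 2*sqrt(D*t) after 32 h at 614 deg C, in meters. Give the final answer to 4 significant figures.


Step 1: D = D0 * exp(-Qd/(R*T))
T = 887.15 K
D = 2.8653e-04 * exp(-199e3 / (8.314 * 887.15)) = 5.49282e-16 m^2/s
Step 2: L = 2*sqrt(D*t)
t = 32 h = 115200 s
L = 2*sqrt(5.49282e-16 * 115200) = 1.591e-05 m


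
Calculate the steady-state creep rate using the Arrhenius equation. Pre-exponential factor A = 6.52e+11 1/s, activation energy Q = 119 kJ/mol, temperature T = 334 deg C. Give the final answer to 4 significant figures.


rate = A * exp(-Q / (R*T))
T = 334 + 273.15 = 607.15 K
rate = 6.52e+11 * exp(-119e3 / (8.314 * 607.15))
rate = 37.67 1/s


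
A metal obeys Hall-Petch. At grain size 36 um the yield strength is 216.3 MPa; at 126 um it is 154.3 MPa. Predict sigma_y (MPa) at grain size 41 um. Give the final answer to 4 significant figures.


sigma_y = sigma0 + k / sqrt(d)
1/sqrt(d1) = 1/sqrt(3.6e-05) = 166.667;  1/sqrt(d2) = 89.0871
k = (sigma1 - sigma2) / (1/sqrt(d1) - 1/sqrt(d2)) = (216.3 - 154.3) / (166.667 - 89.0871) = 0.799179 MPa*m^0.5
sigma0 = sigma1 - k/sqrt(d1) = 216.3 - 0.799179*166.667 = 83.1034 MPa
sigma_y(d3) = 83.1034 + 0.799179 / sqrt(4.1e-05) = 207.9 MPa


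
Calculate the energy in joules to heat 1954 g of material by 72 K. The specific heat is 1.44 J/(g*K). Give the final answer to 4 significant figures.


Q = m * cp * dT
Q = 1954 * 1.44 * 72
Q = 202600 J


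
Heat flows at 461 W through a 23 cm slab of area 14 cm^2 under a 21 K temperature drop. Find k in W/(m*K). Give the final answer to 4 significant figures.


k = Q*L / (A*dT)
L = 0.23 m, A = 1.4e-03 m^2
k = 461 * 0.23 / (1.4e-03 * 21)
k = 3606 W/(m*K)


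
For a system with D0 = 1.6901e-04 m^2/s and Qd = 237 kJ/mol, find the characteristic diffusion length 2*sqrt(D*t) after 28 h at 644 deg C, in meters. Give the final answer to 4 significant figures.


Step 1: D = D0 * exp(-Qd/(R*T))
T = 917.15 K
D = 1.6901e-04 * exp(-237e3 / (8.314 * 917.15)) = 5.3643e-18 m^2/s
Step 2: L = 2*sqrt(D*t)
t = 28 h = 100800 s
L = 2*sqrt(5.3643e-18 * 100800) = 1.471e-06 m


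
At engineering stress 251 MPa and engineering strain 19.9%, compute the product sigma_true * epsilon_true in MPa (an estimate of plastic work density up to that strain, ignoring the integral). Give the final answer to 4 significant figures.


sigma_true = sigma_eng * (1 + epsilon_eng)
sigma_true = 251 * (1 + 0.199) = 300.949 MPa
epsilon_true = ln(1 + epsilon_eng)
epsilon_true = ln(1 + 0.199) = 0.181488
sigma_true * epsilon_true = 300.949 * 0.181488 = 54.62 MPa


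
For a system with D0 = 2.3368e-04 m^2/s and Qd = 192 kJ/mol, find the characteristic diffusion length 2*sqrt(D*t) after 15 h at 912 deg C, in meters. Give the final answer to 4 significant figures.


Step 1: D = D0 * exp(-Qd/(R*T))
T = 1185.15 K
D = 2.3368e-04 * exp(-192e3 / (8.314 * 1185.15)) = 8.05477e-13 m^2/s
Step 2: L = 2*sqrt(D*t)
t = 15 h = 54000 s
L = 2*sqrt(8.05477e-13 * 54000) = 4.171e-04 m


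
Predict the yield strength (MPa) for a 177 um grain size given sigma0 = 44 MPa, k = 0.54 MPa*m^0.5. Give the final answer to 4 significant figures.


sigma_y = sigma0 + k / sqrt(d)
d = 177 um = 1.77e-04 m
sigma_y = 44 + 0.54 / sqrt(1.77e-04)
sigma_y = 84.59 MPa


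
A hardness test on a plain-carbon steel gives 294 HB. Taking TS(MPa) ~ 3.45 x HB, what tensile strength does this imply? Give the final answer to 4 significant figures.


TS (MPa) = 3.45 * HB
TS = 3.45 * 294
TS = 1014 MPa


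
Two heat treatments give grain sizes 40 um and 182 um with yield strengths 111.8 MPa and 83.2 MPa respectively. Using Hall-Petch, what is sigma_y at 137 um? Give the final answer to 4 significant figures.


sigma_y = sigma0 + k / sqrt(d)
1/sqrt(d1) = 1/sqrt(4e-05) = 158.114;  1/sqrt(d2) = 74.1249
k = (sigma1 - sigma2) / (1/sqrt(d1) - 1/sqrt(d2)) = (111.8 - 83.2) / (158.114 - 74.1249) = 0.340521 MPa*m^0.5
sigma0 = sigma1 - k/sqrt(d1) = 111.8 - 0.340521*158.114 = 57.9589 MPa
sigma_y(d3) = 57.9589 + 0.340521 / sqrt(1.37e-04) = 87.05 MPa


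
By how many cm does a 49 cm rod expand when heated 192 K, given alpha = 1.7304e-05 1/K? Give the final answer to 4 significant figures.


dL = L0 * alpha * dT
dL = 49 * 1.7304e-05 * 192
dL = 0.1628 cm


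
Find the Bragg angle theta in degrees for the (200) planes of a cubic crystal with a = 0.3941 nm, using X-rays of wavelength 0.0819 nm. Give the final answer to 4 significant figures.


d = a / sqrt(h^2+k^2+l^2)
d = 0.3941 / sqrt(4) = 0.19705 nm
lambda = 2*d*sin(theta)  =>  sin(theta) = lambda / (2*d)
sin(theta) = 0.0819 / (2 * 0.19705) = 0.207815
theta = 11.99 deg


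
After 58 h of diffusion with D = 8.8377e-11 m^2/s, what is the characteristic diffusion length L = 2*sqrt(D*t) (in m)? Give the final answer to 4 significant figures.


t = 58 hr = 208800 s
Diffusion length = 2*sqrt(D*t)
= 2*sqrt(8.8377e-11 * 208800)
= 8.591e-03 m


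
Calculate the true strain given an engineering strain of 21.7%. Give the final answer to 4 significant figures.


epsilon_true = ln(1 + epsilon_eng)
epsilon_true = ln(1 + 0.217)
epsilon_true = 0.1964


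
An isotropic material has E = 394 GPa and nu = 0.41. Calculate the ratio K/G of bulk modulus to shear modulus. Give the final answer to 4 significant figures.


G = E / (2*(1+nu))
G = 394 / (2*(1+0.41)) = 139.716 GPa
K = E / (3*(1-2*nu))
K = 394 / (3*(1-2*0.41)) = 729.63 GPa
K/G = 729.63 / 139.716 = 5.222


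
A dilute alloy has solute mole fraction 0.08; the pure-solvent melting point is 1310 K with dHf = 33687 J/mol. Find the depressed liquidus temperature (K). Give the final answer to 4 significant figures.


dT = R*Tm^2*x / dHf
dT = 8.314 * 1310^2 * 0.08 / 33687
dT = 33.8829 K
T_new = 1310 - 33.8829 = 1276 K


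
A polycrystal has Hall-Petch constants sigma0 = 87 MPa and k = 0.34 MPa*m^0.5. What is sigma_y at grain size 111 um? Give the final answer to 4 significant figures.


sigma_y = sigma0 + k / sqrt(d)
d = 111 um = 1.11e-04 m
sigma_y = 87 + 0.34 / sqrt(1.11e-04)
sigma_y = 119.3 MPa


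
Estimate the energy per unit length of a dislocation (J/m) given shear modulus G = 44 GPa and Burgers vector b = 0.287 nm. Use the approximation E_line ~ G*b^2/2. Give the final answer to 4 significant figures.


E = G*b^2/2
b = 0.287 nm = 2.87e-10 m
G = 44 GPa = 4.4e+10 Pa
E = 0.5 * 4.4e+10 * (2.87e-10)^2
E = 1.812e-09 J/m


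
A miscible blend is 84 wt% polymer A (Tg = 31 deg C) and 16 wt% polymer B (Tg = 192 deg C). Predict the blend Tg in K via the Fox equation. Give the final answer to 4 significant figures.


1/Tg = w1/Tg1 + w2/Tg2 (in Kelvin)
Tg1 = 304.15 K, Tg2 = 465.15 K
1/Tg = 0.84/304.15 + 0.16/465.15
Tg = 322 K


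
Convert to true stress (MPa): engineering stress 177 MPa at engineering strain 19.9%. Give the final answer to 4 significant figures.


sigma_true = sigma_eng * (1 + epsilon_eng)
sigma_true = 177 * (1 + 0.199)
sigma_true = 212.2 MPa


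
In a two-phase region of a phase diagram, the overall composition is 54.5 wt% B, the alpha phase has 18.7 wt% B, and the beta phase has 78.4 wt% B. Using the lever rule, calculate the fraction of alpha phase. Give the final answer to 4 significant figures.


f_alpha = (C_beta - C0) / (C_beta - C_alpha)
f_alpha = (78.4 - 54.5) / (78.4 - 18.7)
f_alpha = 0.4003


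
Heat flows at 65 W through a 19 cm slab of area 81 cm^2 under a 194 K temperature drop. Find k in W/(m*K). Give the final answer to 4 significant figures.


k = Q*L / (A*dT)
L = 0.19 m, A = 8.1e-03 m^2
k = 65 * 0.19 / (8.1e-03 * 194)
k = 7.859 W/(m*K)


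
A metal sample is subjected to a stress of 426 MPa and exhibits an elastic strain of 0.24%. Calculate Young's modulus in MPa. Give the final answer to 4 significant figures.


E = sigma / epsilon
epsilon = 0.24% = 2.4e-03
E = 426 / 2.4e-03
E = 177500 MPa


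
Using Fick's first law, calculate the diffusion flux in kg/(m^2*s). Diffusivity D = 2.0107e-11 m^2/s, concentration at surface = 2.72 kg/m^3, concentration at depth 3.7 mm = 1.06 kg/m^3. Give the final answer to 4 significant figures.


J = -D * (dC/dx) = D * (C1 - C2) / dx
J = 2.0107e-11 * (2.72 - 1.06) / 3.7e-03
J = 9.021e-09 kg/(m^2*s)


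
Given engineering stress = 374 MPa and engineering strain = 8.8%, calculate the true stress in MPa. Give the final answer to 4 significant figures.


sigma_true = sigma_eng * (1 + epsilon_eng)
sigma_true = 374 * (1 + 0.088)
sigma_true = 406.9 MPa


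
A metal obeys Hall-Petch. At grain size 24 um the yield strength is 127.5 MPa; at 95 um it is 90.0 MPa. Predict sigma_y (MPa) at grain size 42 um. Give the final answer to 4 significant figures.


sigma_y = sigma0 + k / sqrt(d)
1/sqrt(d1) = 1/sqrt(2.4e-05) = 204.124;  1/sqrt(d2) = 102.598
k = (sigma1 - sigma2) / (1/sqrt(d1) - 1/sqrt(d2)) = (127.5 - 90.0) / (204.124 - 102.598) = 0.369362 MPa*m^0.5
sigma0 = sigma1 - k/sqrt(d1) = 127.5 - 0.369362*204.124 = 52.1042 MPa
sigma_y(d3) = 52.1042 + 0.369362 / sqrt(4.2e-05) = 109.1 MPa


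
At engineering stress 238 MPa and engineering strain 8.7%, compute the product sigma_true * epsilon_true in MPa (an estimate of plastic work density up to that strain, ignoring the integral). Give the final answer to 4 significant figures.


sigma_true = sigma_eng * (1 + epsilon_eng)
sigma_true = 238 * (1 + 0.087) = 258.706 MPa
epsilon_true = ln(1 + epsilon_eng)
epsilon_true = ln(1 + 0.087) = 0.0834216
sigma_true * epsilon_true = 258.706 * 0.0834216 = 21.58 MPa


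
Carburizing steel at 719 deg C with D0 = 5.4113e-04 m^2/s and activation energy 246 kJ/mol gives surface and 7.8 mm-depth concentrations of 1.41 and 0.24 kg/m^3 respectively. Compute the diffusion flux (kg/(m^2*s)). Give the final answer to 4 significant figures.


Step 1: D = D0 * exp(-Qd/(R*T))
T = 719 + 273.15 = 992.15 K
D = 5.4113e-04 * exp(-246e3 / (8.314 * 992.15)) = 6.04566e-17 m^2/s
Step 2: J = D * (C1 - C2) / dx
J = 6.04566e-17 * (1.41 - 0.24) / 7.8e-03
J = 9.068e-15 kg/(m^2*s)


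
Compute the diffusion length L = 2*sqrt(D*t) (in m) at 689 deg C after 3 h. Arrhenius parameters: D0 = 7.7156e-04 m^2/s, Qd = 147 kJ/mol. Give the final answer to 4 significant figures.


Step 1: D = D0 * exp(-Qd/(R*T))
T = 962.15 K
D = 7.7156e-04 * exp(-147e3 / (8.314 * 962.15)) = 8.06353e-12 m^2/s
Step 2: L = 2*sqrt(D*t)
t = 3 h = 10800 s
L = 2*sqrt(8.06353e-12 * 10800) = 5.902e-04 m


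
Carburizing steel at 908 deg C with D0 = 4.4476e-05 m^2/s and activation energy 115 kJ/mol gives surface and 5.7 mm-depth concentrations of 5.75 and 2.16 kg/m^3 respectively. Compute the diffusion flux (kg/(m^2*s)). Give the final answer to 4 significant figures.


Step 1: D = D0 * exp(-Qd/(R*T))
T = 908 + 273.15 = 1181.15 K
D = 4.4476e-05 * exp(-115e3 / (8.314 * 1181.15)) = 3.64951e-10 m^2/s
Step 2: J = D * (C1 - C2) / dx
J = 3.64951e-10 * (5.75 - 2.16) / 5.7e-03
J = 2.299e-07 kg/(m^2*s)


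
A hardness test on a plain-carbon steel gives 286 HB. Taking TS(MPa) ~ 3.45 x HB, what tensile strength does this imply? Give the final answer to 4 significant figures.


TS (MPa) = 3.45 * HB
TS = 3.45 * 286
TS = 986.7 MPa


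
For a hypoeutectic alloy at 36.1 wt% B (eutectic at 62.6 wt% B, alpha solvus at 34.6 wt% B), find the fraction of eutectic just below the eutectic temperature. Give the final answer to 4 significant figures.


f_primary = (C_e - C0) / (C_e - C_alpha_max)
f_primary = (62.6 - 36.1) / (62.6 - 34.6)
f_primary = 0.946429
f_eutectic = 1 - 0.946429 = 0.05357


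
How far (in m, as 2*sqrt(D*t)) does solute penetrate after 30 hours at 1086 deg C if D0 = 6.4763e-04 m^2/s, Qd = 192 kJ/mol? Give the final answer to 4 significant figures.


Step 1: D = D0 * exp(-Qd/(R*T))
T = 1359.15 K
D = 6.4763e-04 * exp(-192e3 / (8.314 * 1359.15)) = 2.70487e-11 m^2/s
Step 2: L = 2*sqrt(D*t)
t = 30 h = 108000 s
L = 2*sqrt(2.70487e-11 * 108000) = 3.418e-03 m


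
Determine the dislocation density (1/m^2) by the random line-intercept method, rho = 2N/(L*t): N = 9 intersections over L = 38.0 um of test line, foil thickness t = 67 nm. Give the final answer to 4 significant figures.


rho = 2N / (L * t)
L = 38.0 um = 3.8e-05 m, t = 67 nm = 6.7e-08 m
rho = 2 * 9 / (3.8e-05 * 6.7e-08)
rho = 7.07e+12 1/m^2


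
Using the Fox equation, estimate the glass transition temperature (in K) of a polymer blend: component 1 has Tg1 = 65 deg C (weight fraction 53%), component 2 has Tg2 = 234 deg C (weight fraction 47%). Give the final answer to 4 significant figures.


1/Tg = w1/Tg1 + w2/Tg2 (in Kelvin)
Tg1 = 338.15 K, Tg2 = 507.15 K
1/Tg = 0.53/338.15 + 0.47/507.15
Tg = 400.9 K


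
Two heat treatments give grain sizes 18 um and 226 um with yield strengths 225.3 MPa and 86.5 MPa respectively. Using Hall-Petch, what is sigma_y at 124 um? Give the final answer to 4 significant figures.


sigma_y = sigma0 + k / sqrt(d)
1/sqrt(d1) = 1/sqrt(1.8e-05) = 235.702;  1/sqrt(d2) = 66.519
k = (sigma1 - sigma2) / (1/sqrt(d1) - 1/sqrt(d2)) = (225.3 - 86.5) / (235.702 - 66.519) = 0.820412 MPa*m^0.5
sigma0 = sigma1 - k/sqrt(d1) = 225.3 - 0.820412*235.702 = 31.927 MPa
sigma_y(d3) = 31.927 + 0.820412 / sqrt(1.24e-04) = 105.6 MPa


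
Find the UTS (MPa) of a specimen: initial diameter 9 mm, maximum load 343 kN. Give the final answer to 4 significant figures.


A0 = pi*(d/2)^2 = pi*(9/2)^2 = 63.6173 mm^2
UTS = F_max / A0 = 343*1000 / 63.6173
UTS = 5392 MPa


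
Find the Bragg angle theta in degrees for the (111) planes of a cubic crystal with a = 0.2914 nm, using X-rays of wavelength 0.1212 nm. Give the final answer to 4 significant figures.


d = a / sqrt(h^2+k^2+l^2)
d = 0.2914 / sqrt(3) = 0.16824 nm
lambda = 2*d*sin(theta)  =>  sin(theta) = lambda / (2*d)
sin(theta) = 0.1212 / (2 * 0.16824) = 0.3602
theta = 21.11 deg


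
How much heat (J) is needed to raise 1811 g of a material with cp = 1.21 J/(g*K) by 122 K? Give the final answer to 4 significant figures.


Q = m * cp * dT
Q = 1811 * 1.21 * 122
Q = 267300 J


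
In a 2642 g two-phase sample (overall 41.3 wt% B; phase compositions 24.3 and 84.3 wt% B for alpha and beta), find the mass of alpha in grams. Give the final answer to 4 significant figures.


f_alpha = (C_beta - C0) / (C_beta - C_alpha)
f_alpha = (84.3 - 41.3) / (84.3 - 24.3) = 0.716667
m_alpha = f_alpha * m_total = 0.716667 * 2642 = 1893 g


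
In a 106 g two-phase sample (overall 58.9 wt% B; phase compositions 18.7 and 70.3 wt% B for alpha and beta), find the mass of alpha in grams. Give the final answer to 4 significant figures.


f_alpha = (C_beta - C0) / (C_beta - C_alpha)
f_alpha = (70.3 - 58.9) / (70.3 - 18.7) = 0.22093
m_alpha = f_alpha * m_total = 0.22093 * 106 = 23.42 g


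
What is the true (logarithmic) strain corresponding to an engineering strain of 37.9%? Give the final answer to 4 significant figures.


epsilon_true = ln(1 + epsilon_eng)
epsilon_true = ln(1 + 0.379)
epsilon_true = 0.3214
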